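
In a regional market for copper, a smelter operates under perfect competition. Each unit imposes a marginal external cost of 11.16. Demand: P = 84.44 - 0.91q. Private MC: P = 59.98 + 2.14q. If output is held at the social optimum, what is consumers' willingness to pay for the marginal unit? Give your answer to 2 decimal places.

Social marginal cost = private MC + MEC = 71.14 + 2.14q.
Set SMC = demand: 71.14 + 2.14q = 84.44 - 0.91q → q* = 4.3607.
Consumer price on the demand curve at q*: 84.44 − 0.91×4.3607 = 80.4718.

P = 80.47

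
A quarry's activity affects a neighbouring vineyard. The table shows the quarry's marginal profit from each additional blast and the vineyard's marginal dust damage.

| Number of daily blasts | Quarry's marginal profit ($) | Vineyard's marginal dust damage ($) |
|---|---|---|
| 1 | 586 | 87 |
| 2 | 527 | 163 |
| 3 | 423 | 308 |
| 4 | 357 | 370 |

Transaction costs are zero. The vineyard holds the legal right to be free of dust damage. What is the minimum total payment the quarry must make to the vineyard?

$558

Efficient level: marginal profit ≥ marginal dust damage through level 3, so k* = 3.
With the vineyard holding the right, the quarry must at least compensate total damage at k*: 87 + 163 + 308 = 558.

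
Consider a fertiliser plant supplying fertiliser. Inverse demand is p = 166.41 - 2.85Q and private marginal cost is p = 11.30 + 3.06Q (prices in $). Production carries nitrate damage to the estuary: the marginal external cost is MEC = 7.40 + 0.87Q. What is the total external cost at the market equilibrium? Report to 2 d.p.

Market equilibrium (private): 11.30 + 3.06Q = 166.41 - 2.85Q → Q_m = 26.2453.
Total external cost = ∫₀^{Q_m} (7.40 + 0.87Q) dQ = 7.40×26.2453 + ½×0.87×26.2453² = 493.8501.

$493.85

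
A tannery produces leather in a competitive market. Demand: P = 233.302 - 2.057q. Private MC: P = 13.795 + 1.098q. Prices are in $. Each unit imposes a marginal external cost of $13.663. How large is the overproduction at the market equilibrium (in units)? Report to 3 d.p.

Market equilibrium (private): 13.795 + 1.098q = 233.302 - 2.057q → q_m = 69.5743.
Social marginal cost = private MC + MEC = 27.458 + 1.098q.
Set SMC = demand: 27.458 + 1.098q = 233.302 - 2.057q → q* = 65.2437.
Gap = |69.5743 − 65.2437| = 4.3306.

4.331 units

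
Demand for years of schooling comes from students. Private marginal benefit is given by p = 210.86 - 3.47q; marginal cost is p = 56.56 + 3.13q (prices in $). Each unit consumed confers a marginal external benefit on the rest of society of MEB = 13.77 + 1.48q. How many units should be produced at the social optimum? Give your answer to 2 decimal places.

Social marginal benefit = demand + MEB = 224.63 - 1.99q.
Set SMB = MC: 224.63 - 1.99q = 56.56 + 3.13q → q* = 32.8262.

q* = 32.83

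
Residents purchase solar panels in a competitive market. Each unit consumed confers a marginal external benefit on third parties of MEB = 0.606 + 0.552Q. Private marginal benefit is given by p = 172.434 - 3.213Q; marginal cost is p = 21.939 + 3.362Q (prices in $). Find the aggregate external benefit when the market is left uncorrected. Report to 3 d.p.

Market equilibrium (private): 21.939 + 3.362Q = 172.434 - 3.213Q → Q_m = 22.8890.
Total external benefit = ∫₀^{Q_m} (0.606 + 0.552Q) dQ = 0.606×22.8890 + ½×0.552×22.8890² = 158.4689.

$158.469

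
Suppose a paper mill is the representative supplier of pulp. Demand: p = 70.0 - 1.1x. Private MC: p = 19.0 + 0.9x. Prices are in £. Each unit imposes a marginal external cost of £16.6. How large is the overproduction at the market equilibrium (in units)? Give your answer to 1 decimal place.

Market equilibrium (private): 19.0 + 0.9x = 70.0 - 1.1x → x_m = 25.5000.
Social marginal cost = private MC + MEC = 35.6 + 0.9x.
Set SMC = demand: 35.6 + 0.9x = 70.0 - 1.1x → x* = 17.2000.
Gap = |25.5000 − 17.2000| = 8.3000.

8.3 units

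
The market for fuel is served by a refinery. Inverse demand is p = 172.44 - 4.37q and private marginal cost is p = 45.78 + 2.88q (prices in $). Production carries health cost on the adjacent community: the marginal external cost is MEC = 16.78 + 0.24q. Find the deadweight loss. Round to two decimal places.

DWL = $29.36

Market equilibrium (private): 45.78 + 2.88q = 172.44 - 4.37q → q_m = 17.4703.
Social marginal cost = private MC + MEC = 62.56 + 3.12q.
Set SMC = demand: 62.56 + 3.12q = 172.44 - 4.37q → q* = 14.6702.
The loss is the area between SMC and demand from q* to q_m; with linear curves that's a triangle of height MEC(q_m).
DWL = ½ × 2.8001 × 20.9729 = 29.3631.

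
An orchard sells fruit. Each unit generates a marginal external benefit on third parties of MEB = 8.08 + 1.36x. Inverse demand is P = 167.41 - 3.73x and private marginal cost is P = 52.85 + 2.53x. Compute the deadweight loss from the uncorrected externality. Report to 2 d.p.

Market equilibrium (private): 52.85 + 2.53x = 167.41 - 3.73x → x_m = 18.3003.
Social marginal cost = private MC − MEB = 44.77 + 1.17x.
Set SMC = demand: 44.77 + 1.17x = 167.41 - 3.73x → x* = 25.0286.
The welfare-loss triangle has base |x_m − x*| and height MEB(x_m) (the vertical gap between SMC and demand is zero at x* and MEB at x_m).
DWL = ½ × 6.7283 × 32.9684 = 110.9106.

DWL = 110.91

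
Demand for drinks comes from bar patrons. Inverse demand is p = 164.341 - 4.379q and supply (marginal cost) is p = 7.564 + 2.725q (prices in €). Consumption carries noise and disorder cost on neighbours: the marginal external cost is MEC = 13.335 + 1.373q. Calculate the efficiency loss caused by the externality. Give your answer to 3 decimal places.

DWL = €112.307

Market equilibrium (private): 7.564 + 2.725q = 164.341 - 4.379q → q_m = 22.0688.
Social marginal benefit = demand − MEC = 151.006 - 5.752q.
Set SMB = MC: 151.006 - 5.752q = 7.564 + 2.725q → q* = 16.9213.
Height of the DWL triangle at q_m is MC(q_m) − SMB(q_m) = MEC(q_m) = 43.6355.
DWL = ½ × 5.1475 × 43.6355 = 112.3069.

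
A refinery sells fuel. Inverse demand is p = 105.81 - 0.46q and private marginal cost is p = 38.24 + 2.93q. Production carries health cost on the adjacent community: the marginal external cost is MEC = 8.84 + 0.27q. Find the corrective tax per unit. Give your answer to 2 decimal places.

Social marginal cost = private MC + MEC = 47.08 + 3.20q.
Set SMC = demand: 47.08 + 3.20q = 105.81 - 0.46q → q* = 16.0464.
The Pigouvian tax equals MEC at q*: 8.84 + 0.27×16.0464 = 13.1725.

tax = 13.17 per unit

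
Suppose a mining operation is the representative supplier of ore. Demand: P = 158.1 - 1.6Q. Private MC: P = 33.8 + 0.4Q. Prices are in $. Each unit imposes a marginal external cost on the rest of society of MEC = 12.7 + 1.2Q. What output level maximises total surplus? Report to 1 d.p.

Q* = 34.9

Social marginal cost = private MC + MEC = 46.5 + 1.6Q.
Set SMC = demand: 46.5 + 1.6Q = 158.1 - 1.6Q → Q* = 34.8750.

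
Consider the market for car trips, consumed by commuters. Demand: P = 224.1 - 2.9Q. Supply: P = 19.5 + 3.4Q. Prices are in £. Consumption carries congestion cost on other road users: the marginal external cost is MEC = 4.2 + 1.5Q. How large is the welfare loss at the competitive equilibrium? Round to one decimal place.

Market equilibrium (private): 19.5 + 3.4Q = 224.1 - 2.9Q → Q_m = 32.4762.
Social marginal benefit = demand − MEC = 219.9 - 4.4Q.
Set SMB = MC: 219.9 - 4.4Q = 19.5 + 3.4Q → Q* = 25.6923.
The welfare-loss triangle has base |Q_m − Q*| and height MEC(Q_m) (the vertical gap between SMB and MC is zero at Q* and MEC at Q_m).
DWL = ½ × 6.7839 × 52.9143 = 179.4827.

DWL = £179.5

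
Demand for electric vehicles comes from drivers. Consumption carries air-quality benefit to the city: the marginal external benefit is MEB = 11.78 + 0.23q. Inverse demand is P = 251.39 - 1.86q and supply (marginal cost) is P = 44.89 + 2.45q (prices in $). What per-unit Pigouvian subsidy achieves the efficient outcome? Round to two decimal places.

Social marginal benefit = demand + MEB = 263.17 - 1.63q.
Set SMB = MC: 263.17 - 1.63q = 44.89 + 2.45q → q* = 53.5000.
The Pigouvian subsidy equals MEB at q*: 11.78 + 0.23×53.5000 = 24.0850.

subsidy = $24.09 per unit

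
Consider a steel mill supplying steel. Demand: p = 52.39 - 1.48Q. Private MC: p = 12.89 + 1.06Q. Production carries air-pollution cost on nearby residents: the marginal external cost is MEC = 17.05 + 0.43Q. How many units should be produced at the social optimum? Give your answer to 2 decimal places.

Social marginal cost = private MC + MEC = 29.94 + 1.49Q.
Set SMC = demand: 29.94 + 1.49Q = 52.39 - 1.48Q → Q* = 7.5589.

Q* = 7.56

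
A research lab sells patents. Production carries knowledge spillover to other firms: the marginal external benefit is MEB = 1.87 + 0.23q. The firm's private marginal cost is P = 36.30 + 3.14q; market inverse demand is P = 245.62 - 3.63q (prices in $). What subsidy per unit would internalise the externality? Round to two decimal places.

subsidy = $9.30 per unit

Social marginal cost = private MC − MEB = 34.43 + 2.91q.
Set SMC = demand: 34.43 + 2.91q = 245.62 - 3.63q → q* = 32.2920.
The Pigouvian subsidy equals MEB at q*: 1.87 + 0.23×32.2920 = 9.2972.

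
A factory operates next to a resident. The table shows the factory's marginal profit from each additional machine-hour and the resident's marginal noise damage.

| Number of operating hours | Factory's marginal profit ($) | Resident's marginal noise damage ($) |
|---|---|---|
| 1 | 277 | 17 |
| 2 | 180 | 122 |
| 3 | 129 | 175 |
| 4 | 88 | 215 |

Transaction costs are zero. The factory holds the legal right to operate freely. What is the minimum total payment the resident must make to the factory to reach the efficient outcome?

$217

Left alone the factory would choose level 4 (marginal profit stays positive).
Efficient level: k* = 2 (marginal profit ≥ marginal noise damage through 2).
The resident must at least cover the factory's forgone profit from cutting 4→2: 129 + 88 = 217.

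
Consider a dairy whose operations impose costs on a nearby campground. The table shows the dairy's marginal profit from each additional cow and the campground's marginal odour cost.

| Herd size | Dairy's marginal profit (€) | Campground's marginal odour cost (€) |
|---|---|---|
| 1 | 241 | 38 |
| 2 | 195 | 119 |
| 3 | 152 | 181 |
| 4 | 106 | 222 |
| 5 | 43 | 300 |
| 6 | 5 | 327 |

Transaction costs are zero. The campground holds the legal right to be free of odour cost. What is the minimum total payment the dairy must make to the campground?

Efficient level: marginal profit ≥ marginal odour cost through level 2, so k* = 2.
With the campground holding the right, the dairy must at least compensate total damage at k*: 38 + 119 = 157.

€157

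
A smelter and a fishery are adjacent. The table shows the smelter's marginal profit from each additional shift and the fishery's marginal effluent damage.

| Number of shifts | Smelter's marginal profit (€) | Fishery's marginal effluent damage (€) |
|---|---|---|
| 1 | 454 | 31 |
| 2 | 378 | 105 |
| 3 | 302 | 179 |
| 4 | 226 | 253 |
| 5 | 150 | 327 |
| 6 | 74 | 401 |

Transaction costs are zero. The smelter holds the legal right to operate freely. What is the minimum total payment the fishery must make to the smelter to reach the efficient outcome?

Left alone the smelter would choose level 6 (marginal profit stays positive).
Efficient level: k* = 3 (marginal profit ≥ marginal effluent damage through 3).
The fishery must at least cover the smelter's forgone profit from cutting 6→3: 226 + 150 + 74 = 450.

€450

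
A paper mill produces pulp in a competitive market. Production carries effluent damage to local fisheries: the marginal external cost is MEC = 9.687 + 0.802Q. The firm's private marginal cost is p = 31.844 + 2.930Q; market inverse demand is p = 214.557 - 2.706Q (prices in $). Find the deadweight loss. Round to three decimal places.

DWL = $98.910

Market equilibrium (private): 31.844 + 2.930Q = 214.557 - 2.706Q → Q_m = 32.4189.
Social marginal cost = private MC + MEC = 41.531 + 3.732Q.
Set SMC = demand: 41.531 + 3.732Q = 214.557 - 2.706Q → Q* = 26.8757.
Between Q* and Q_m the wedge SMC − demand runs linearly from 0 to MEC(Q_m), so the loss is a triangle.
DWL = ½ × 5.5432 × 35.6870 = 98.9101.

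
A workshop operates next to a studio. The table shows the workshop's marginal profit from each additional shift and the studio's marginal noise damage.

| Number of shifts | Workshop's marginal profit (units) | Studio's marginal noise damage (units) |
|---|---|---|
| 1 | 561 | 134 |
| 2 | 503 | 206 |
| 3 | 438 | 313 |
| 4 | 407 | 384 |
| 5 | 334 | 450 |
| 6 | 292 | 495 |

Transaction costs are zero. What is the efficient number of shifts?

Bargaining reaches the level where marginal profit last exceeds marginal noise damage.
That holds through level 4 (407 ≥ 384) but not at 5 (334 < 450).

4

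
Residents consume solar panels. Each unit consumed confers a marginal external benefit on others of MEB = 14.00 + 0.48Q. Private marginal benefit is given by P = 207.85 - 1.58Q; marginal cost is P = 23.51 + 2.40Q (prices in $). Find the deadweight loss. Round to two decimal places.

DWL = $187.54

Market equilibrium (private): 23.51 + 2.40Q = 207.85 - 1.58Q → Q_m = 46.3166.
Social marginal benefit = demand + MEB = 221.85 - 1.10Q.
Set SMB = MC: 221.85 - 1.10Q = 23.51 + 2.40Q → Q* = 56.6686.
The loss is the area between SMB and MC from Q* to Q_m; with linear curves that's a triangle of height MEB(Q_m).
DWL = ½ × 10.3520 × 36.2320 = 187.5368.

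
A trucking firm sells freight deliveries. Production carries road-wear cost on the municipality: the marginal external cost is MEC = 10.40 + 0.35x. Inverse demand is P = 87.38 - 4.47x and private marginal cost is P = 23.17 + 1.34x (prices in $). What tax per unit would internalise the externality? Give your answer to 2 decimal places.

tax = $13.46 per unit

Social marginal cost = private MC + MEC = 33.57 + 1.69x.
Set SMC = demand: 33.57 + 1.69x = 87.38 - 4.47x → x* = 8.7354.
The Pigouvian tax equals MEC at x*: 10.40 + 0.35×8.7354 = 13.4574.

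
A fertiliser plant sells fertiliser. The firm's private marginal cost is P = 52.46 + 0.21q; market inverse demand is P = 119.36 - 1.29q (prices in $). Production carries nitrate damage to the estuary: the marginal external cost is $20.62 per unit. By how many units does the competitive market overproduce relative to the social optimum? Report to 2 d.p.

Market equilibrium (private): 52.46 + 0.21q = 119.36 - 1.29q → q_m = 44.6000.
Social marginal cost = private MC + MEC = 73.08 + 0.21q.
Set SMC = demand: 73.08 + 0.21q = 119.36 - 1.29q → q* = 30.8533.
Gap = |44.6000 − 30.8533| = 13.7467.

13.75 units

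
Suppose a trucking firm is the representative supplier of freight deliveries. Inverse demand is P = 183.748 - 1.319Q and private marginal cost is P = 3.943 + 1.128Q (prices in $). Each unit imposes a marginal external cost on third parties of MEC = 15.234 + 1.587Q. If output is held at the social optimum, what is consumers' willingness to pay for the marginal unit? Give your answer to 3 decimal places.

P = $129.938

Social marginal cost = private MC + MEC = 19.177 + 2.715Q.
Set SMC = demand: 19.177 + 2.715Q = 183.748 - 1.319Q → Q* = 40.7960.
Consumer price on the demand curve at Q*: 183.748 − 1.319×40.7960 = 129.9381.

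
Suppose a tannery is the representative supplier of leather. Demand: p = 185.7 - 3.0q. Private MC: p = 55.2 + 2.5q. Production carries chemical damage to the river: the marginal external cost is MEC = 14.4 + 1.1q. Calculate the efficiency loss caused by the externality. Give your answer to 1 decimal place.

Market equilibrium (private): 55.2 + 2.5q = 185.7 - 3.0q → q_m = 23.7273.
Social marginal cost = private MC + MEC = 69.6 + 3.6q.
Set SMC = demand: 69.6 + 3.6q = 185.7 - 3.0q → q* = 17.5909.
Between q* and q_m the wedge SMC − demand runs linearly from 0 to MEC(q_m), so the loss is a triangle.
DWL = ½ × 6.1364 × 40.5000 = 124.2621.

DWL = 124.3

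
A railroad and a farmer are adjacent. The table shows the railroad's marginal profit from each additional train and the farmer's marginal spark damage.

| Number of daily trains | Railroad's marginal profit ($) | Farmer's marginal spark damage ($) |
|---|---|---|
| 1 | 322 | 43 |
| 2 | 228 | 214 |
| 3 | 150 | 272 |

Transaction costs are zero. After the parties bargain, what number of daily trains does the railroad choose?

Bargaining reaches the level where marginal profit last exceeds marginal spark damage.
That holds through level 2 (228 ≥ 214) but not at 3 (150 < 272).

2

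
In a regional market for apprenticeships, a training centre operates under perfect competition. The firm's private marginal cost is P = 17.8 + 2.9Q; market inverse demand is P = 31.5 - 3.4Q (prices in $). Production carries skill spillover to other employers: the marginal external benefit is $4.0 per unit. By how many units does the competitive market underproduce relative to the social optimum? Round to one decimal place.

Market equilibrium (private): 17.8 + 2.9Q = 31.5 - 3.4Q → Q_m = 2.1746.
Social marginal cost = private MC − MEB = 13.8 + 2.9Q.
Set SMC = demand: 13.8 + 2.9Q = 31.5 - 3.4Q → Q* = 2.8095.
Gap = |2.1746 − 2.8095| = 0.6349.

0.6 units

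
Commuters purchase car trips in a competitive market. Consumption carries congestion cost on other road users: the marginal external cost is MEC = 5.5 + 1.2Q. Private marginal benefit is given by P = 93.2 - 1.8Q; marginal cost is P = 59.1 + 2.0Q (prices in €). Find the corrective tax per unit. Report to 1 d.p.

tax = €12.4 per unit

Social marginal benefit = demand − MEC = 87.7 - 3.0Q.
Set SMB = MC: 87.7 - 3.0Q = 59.1 + 2.0Q → Q* = 5.7200.
The Pigouvian tax equals MEC at Q*: 5.5 + 1.2×5.7200 = 12.3640.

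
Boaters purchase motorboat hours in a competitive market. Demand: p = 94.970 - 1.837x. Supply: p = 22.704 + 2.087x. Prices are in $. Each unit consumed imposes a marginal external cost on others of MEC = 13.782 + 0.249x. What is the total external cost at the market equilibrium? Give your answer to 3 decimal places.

Market equilibrium (private): 22.704 + 2.087x = 94.970 - 1.837x → x_m = 18.4164.
Total external cost = ∫₀^{x_m} (13.782 + 0.249x) dx = 13.782×18.4164 + ½×0.249×18.4164² = 296.0407.

$296.041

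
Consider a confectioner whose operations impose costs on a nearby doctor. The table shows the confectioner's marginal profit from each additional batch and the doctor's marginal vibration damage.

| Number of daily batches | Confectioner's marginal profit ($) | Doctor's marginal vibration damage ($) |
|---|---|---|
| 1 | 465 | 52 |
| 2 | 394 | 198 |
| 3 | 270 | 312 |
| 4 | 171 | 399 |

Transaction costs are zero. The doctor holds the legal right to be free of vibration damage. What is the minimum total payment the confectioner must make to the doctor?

Efficient level: marginal profit ≥ marginal vibration damage through level 2, so k* = 2.
With the doctor holding the right, the confectioner must at least compensate total damage at k*: 52 + 198 = 250.

$250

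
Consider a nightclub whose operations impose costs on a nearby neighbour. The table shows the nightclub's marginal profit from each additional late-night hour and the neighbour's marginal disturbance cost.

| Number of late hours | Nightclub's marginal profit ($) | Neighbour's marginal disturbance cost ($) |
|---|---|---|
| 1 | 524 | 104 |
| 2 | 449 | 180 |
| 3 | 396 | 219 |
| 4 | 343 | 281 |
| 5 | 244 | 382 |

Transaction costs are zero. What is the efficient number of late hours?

Bargaining reaches the level where marginal profit last exceeds marginal disturbance cost.
That holds through level 4 (343 ≥ 281) but not at 5 (244 < 382).

4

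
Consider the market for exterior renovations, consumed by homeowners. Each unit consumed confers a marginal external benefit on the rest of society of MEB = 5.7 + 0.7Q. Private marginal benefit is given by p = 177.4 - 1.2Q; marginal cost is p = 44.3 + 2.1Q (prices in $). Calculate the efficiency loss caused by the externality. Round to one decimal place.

Market equilibrium (private): 44.3 + 2.1Q = 177.4 - 1.2Q → Q_m = 40.3333.
Social marginal benefit = demand + MEB = 183.1 - 0.5Q.
Set SMB = MC: 183.1 - 0.5Q = 44.3 + 2.1Q → Q* = 53.3846.
Between Q* and Q_m the wedge SMB − MC runs linearly from 0 to MEB(Q_m), so the loss is a triangle.
DWL = ½ × 13.0513 × 33.9333 = 221.4368.

DWL = $221.4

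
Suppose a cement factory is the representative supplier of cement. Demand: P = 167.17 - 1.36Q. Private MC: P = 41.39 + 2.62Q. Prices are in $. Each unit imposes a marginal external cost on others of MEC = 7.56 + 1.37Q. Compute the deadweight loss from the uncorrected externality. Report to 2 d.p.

DWL = $241.71

Market equilibrium (private): 41.39 + 2.62Q = 167.17 - 1.36Q → Q_m = 31.6030.
Social marginal cost = private MC + MEC = 48.95 + 3.99Q.
Set SMC = demand: 48.95 + 3.99Q = 167.17 - 1.36Q → Q* = 22.0972.
Between Q* and Q_m the wedge SMC − demand runs linearly from 0 to MEC(Q_m), so the loss is a triangle.
DWL = ½ × 9.5058 × 50.8561 = 241.7140.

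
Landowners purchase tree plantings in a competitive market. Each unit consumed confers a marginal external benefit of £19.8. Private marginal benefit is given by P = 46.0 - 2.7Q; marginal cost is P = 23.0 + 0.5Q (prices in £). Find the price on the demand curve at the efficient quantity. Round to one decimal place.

Social marginal benefit = demand + MEB = 65.8 - 2.7Q.
Set SMB = MC: 65.8 - 2.7Q = 23.0 + 0.5Q → Q* = 13.3750.
Consumer price on the demand curve at Q*: 46.0 − 2.7×13.3750 = 9.8875.

P = £9.9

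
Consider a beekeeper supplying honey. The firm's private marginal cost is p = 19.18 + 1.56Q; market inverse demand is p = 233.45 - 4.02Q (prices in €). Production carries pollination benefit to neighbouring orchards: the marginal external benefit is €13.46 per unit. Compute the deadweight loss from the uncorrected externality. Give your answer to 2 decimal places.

Market equilibrium (private): 19.18 + 1.56Q = 233.45 - 4.02Q → Q_m = 38.3996.
Social marginal cost = private MC − MEB = 5.72 + 1.56Q.
Set SMC = demand: 5.72 + 1.56Q = 233.45 - 4.02Q → Q* = 40.8118.
Height of the DWL triangle at Q_m is demand(Q_m) − SMC(Q_m) = MEB(Q_m) = 13.4600.
DWL = ½ × 2.4122 × 13.4600 = 16.2341.

DWL = €16.23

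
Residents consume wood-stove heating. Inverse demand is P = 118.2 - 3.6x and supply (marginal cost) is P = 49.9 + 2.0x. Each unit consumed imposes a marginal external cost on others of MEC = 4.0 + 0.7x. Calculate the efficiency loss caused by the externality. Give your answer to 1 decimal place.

DWL = 12.5

Market equilibrium (private): 49.9 + 2.0x = 118.2 - 3.6x → x_m = 12.1964.
Social marginal benefit = demand − MEC = 114.2 - 4.3x.
Set SMB = MC: 114.2 - 4.3x = 49.9 + 2.0x → x* = 10.2063.
Height of the DWL triangle at x_m is MC(x_m) − SMB(x_m) = MEC(x_m) = 12.5375.
DWL = ½ × 1.9901 × 12.5375 = 12.4754.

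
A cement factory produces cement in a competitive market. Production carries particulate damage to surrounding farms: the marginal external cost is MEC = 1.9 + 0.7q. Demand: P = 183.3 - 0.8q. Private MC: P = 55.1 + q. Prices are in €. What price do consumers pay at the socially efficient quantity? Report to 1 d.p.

Social marginal cost = private MC + MEC = 57.0 + 1.7q.
Set SMC = demand: 57.0 + 1.7q = 183.3 - 0.8q → q* = 50.5200.
Consumer price on the demand curve at q*: 183.3 − 0.8×50.5200 = 142.8840.

P = €142.9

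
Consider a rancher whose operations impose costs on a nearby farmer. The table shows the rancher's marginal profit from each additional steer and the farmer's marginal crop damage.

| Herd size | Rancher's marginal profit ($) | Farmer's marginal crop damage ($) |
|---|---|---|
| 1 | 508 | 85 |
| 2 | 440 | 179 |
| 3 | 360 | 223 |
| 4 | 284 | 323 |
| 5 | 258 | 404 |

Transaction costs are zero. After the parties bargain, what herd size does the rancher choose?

3

Bargaining reaches the level where marginal profit last exceeds marginal crop damage.
That holds through level 3 (360 ≥ 223) but not at 4 (284 < 323).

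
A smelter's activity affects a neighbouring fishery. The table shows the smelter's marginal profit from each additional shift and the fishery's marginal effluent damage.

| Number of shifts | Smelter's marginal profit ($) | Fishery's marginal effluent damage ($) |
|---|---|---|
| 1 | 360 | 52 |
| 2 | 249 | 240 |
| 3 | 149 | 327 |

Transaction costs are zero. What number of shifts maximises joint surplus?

2

Bargaining reaches the level where marginal profit last exceeds marginal effluent damage.
That holds through level 2 (249 ≥ 240) but not at 3 (149 < 327).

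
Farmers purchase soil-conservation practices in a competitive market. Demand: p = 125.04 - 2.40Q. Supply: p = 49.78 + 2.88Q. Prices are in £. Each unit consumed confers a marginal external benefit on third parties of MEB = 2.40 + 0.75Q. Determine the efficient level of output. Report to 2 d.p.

Social marginal benefit = demand + MEB = 127.44 - 1.65Q.
Set SMB = MC: 127.44 - 1.65Q = 49.78 + 2.88Q → Q* = 17.1435.

Q* = 17.14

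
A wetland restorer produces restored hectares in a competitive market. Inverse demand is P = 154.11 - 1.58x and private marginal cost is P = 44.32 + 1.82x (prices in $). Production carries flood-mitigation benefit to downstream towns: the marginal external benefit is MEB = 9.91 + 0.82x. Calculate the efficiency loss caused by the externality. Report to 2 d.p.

DWL = $256.62

Market equilibrium (private): 44.32 + 1.82x = 154.11 - 1.58x → x_m = 32.2912.
Social marginal cost = private MC − MEB = 34.41 + x.
Set SMC = demand: 34.41 + x = 154.11 - 1.58x → x* = 46.3953.
Height of the DWL triangle at x_m is demand(x_m) − SMC(x_m) = MEB(x_m) = 36.3888.
DWL = ½ × 14.1041 × 36.3888 = 256.6156.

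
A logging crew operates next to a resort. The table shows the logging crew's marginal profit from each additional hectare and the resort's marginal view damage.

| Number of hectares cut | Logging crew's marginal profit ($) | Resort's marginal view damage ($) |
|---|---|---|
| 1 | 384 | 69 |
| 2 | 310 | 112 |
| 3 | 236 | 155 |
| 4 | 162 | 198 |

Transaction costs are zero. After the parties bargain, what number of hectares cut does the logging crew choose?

Bargaining reaches the level where marginal profit last exceeds marginal view damage.
That holds through level 3 (236 ≥ 155) but not at 4 (162 < 198).

3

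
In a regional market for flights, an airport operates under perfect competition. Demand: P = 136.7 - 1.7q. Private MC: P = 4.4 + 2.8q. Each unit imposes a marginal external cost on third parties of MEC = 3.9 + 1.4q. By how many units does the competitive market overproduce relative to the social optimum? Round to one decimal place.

Market equilibrium (private): 4.4 + 2.8q = 136.7 - 1.7q → q_m = 29.4000.
Social marginal cost = private MC + MEC = 8.3 + 4.2q.
Set SMC = demand: 8.3 + 4.2q = 136.7 - 1.7q → q* = 21.7627.
Gap = |29.4000 − 21.7627| = 7.6373.

7.6 units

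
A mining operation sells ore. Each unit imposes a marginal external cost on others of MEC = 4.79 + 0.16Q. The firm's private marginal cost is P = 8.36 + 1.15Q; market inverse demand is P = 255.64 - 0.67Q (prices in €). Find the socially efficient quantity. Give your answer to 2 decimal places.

Social marginal cost = private MC + MEC = 13.15 + 1.31Q.
Set SMC = demand: 13.15 + 1.31Q = 255.64 - 0.67Q → Q* = 122.4697.

Q* = 122.47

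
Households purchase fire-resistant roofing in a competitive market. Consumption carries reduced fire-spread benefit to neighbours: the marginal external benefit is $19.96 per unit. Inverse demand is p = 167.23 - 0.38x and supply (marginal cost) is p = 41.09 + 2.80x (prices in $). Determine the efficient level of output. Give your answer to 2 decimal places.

Social marginal benefit = demand + MEB = 187.19 - 0.38x.
Set SMB = MC: 187.19 - 0.38x = 41.09 + 2.80x → x* = 45.9434.

x* = 45.94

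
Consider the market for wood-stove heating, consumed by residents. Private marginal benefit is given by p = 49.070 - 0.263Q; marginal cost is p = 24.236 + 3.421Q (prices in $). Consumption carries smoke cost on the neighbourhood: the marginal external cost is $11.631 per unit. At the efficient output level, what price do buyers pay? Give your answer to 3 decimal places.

Social marginal benefit = demand − MEC = 37.439 - 0.263Q.
Set SMB = MC: 37.439 - 0.263Q = 24.236 + 3.421Q → Q* = 3.5839.
Consumer price on the demand curve at Q*: 49.070 − 0.263×3.5839 = 48.1274.

P = $48.127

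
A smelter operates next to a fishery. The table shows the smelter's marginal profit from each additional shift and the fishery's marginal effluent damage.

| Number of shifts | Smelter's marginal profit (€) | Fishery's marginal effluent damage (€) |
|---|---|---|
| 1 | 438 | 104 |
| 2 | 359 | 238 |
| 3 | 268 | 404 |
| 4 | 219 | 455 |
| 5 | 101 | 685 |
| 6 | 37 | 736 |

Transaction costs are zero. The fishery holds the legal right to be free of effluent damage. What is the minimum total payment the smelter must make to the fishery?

€342

Efficient level: marginal profit ≥ marginal effluent damage through level 2, so k* = 2.
With the fishery holding the right, the smelter must at least compensate total damage at k*: 104 + 238 = 342.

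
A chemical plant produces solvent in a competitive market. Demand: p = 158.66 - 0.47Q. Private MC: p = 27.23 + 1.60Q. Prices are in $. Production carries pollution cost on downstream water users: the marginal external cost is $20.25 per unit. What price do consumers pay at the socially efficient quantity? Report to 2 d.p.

P = $133.42

Social marginal cost = private MC + MEC = 47.48 + 1.60Q.
Set SMC = demand: 47.48 + 1.60Q = 158.66 - 0.47Q → Q* = 53.7101.
Consumer price on the demand curve at Q*: 158.66 − 0.47×53.7101 = 133.4163.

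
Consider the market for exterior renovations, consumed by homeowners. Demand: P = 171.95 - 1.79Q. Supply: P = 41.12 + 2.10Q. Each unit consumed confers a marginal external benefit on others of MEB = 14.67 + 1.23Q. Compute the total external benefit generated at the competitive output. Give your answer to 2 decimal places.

Market equilibrium (private): 41.12 + 2.10Q = 171.95 - 1.79Q → Q_m = 33.6324.
Total external benefit = ∫₀^{Q_m} (14.67 + 1.23Q) dQ = 14.67×33.6324 + ½×1.23×33.6324² = 1189.0374.

1189.04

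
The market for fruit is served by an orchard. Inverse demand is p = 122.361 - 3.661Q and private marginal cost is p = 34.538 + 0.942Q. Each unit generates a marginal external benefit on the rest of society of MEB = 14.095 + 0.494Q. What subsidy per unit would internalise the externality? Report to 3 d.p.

subsidy = 26.348 per unit

Social marginal cost = private MC − MEB = 20.443 + 0.448Q.
Set SMC = demand: 20.443 + 0.448Q = 122.361 - 3.661Q → Q* = 24.8036.
The Pigouvian subsidy equals MEB at Q*: 14.095 + 0.494×24.8036 = 26.3480.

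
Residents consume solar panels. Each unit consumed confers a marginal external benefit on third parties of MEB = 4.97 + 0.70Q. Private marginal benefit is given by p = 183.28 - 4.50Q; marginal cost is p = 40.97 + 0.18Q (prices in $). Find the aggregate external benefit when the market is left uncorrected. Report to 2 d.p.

$474.76

Market equilibrium (private): 40.97 + 0.18Q = 183.28 - 4.50Q → Q_m = 30.4081.
Total external benefit = ∫₀^{Q_m} (4.97 + 0.70Q) dQ = 4.97×30.4081 + ½×0.70×30.4081² = 474.7566.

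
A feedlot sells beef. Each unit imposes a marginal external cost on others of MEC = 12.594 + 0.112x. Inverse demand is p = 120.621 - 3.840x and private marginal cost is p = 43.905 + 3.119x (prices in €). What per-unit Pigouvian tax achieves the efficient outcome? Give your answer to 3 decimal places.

Social marginal cost = private MC + MEC = 56.499 + 3.231x.
Set SMC = demand: 56.499 + 3.231x = 120.621 - 3.840x → x* = 9.0683.
The Pigouvian tax equals MEC at x*: 12.594 + 0.112×9.0683 = 13.6096.

tax = €13.610 per unit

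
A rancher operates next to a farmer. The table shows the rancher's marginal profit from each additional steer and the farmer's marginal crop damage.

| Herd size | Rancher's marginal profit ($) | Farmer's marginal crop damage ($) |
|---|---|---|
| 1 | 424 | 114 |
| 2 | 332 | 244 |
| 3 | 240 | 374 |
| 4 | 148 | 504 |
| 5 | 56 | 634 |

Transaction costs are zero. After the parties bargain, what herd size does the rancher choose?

2

Bargaining reaches the level where marginal profit last exceeds marginal crop damage.
That holds through level 2 (332 ≥ 244) but not at 3 (240 < 374).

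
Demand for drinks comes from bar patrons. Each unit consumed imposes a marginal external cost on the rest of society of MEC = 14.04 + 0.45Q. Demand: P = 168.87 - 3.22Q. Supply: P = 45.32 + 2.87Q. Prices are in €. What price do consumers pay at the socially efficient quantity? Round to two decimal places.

Social marginal benefit = demand − MEC = 154.83 - 3.67Q.
Set SMB = MC: 154.83 - 3.67Q = 45.32 + 2.87Q → Q* = 16.7446.
Consumer price on the demand curve at Q*: 168.87 − 3.22×16.7446 = 114.9524.

P = €114.95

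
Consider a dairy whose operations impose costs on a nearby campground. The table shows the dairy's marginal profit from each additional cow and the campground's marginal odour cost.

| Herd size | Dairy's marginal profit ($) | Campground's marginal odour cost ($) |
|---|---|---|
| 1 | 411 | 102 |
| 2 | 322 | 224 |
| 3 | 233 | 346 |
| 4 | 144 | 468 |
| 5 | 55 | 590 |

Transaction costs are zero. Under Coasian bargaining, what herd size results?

Bargaining reaches the level where marginal profit last exceeds marginal odour cost.
That holds through level 2 (322 ≥ 224) but not at 3 (233 < 346).

2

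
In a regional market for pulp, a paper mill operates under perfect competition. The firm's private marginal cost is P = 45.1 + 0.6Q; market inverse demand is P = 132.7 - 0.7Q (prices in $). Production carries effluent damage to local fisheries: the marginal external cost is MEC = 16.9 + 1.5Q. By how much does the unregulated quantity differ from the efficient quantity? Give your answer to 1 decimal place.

Market equilibrium (private): 45.1 + 0.6Q = 132.7 - 0.7Q → Q_m = 67.3846.
Social marginal cost = private MC + MEC = 62.0 + 2.1Q.
Set SMC = demand: 62.0 + 2.1Q = 132.7 - 0.7Q → Q* = 25.2500.
Gap = |67.3846 − 25.2500| = 42.1346.

42.1 units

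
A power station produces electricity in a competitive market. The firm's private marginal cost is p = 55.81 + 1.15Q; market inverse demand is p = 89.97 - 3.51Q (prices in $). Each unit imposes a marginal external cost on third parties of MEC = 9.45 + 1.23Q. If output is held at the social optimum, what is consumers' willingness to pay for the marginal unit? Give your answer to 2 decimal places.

Social marginal cost = private MC + MEC = 65.26 + 2.38Q.
Set SMC = demand: 65.26 + 2.38Q = 89.97 - 3.51Q → Q* = 4.1952.
Consumer price on the demand curve at Q*: 89.97 − 3.51×4.1952 = 75.2448.

P = $75.24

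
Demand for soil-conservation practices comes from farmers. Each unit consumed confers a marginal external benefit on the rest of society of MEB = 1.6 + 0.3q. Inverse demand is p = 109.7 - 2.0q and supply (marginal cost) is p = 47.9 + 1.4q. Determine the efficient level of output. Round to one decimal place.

Social marginal benefit = demand + MEB = 111.3 - 1.7q.
Set SMB = MC: 111.3 - 1.7q = 47.9 + 1.4q → q* = 20.4516.

q* = 20.5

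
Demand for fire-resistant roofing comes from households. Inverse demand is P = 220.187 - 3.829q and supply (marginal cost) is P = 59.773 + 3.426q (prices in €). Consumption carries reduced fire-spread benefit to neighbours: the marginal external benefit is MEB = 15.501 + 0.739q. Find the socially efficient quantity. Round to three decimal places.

Social marginal benefit = demand + MEB = 235.688 - 3.090q.
Set SMB = MC: 235.688 - 3.090q = 59.773 + 3.426q → q* = 26.9974.

q* = 26.997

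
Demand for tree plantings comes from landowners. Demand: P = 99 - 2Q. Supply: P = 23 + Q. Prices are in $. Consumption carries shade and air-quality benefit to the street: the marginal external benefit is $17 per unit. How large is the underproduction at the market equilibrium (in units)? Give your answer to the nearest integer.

6 units

Market equilibrium (private): 23 + Q = 99 - 2Q → Q_m = 25.3333.
Social marginal benefit = demand + MEB = 116 - 2Q.
Set SMB = MC: 116 - 2Q = 23 + Q → Q* = 31.0000.
Gap = |25.3333 − 31.0000| = 5.6667.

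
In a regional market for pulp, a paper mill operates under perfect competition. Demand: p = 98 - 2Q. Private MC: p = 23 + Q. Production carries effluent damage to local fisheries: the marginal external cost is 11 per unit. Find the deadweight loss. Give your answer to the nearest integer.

DWL = 20

Market equilibrium (private): 23 + Q = 98 - 2Q → Q_m = 25.0000.
Social marginal cost = private MC + MEC = 34 + Q.
Set SMC = demand: 34 + Q = 98 - 2Q → Q* = 21.3333.
Height of the DWL triangle at Q_m is SMC(Q_m) − demand(Q_m) = MEC(Q_m) = 11.0000.
DWL = ½ × 3.6667 × 11.0000 = 20.1669.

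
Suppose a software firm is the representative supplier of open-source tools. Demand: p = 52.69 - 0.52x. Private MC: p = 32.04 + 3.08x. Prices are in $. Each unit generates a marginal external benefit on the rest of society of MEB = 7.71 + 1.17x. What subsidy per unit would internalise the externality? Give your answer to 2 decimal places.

Social marginal cost = private MC − MEB = 24.33 + 1.91x.
Set SMC = demand: 24.33 + 1.91x = 52.69 - 0.52x → x* = 11.6708.
The Pigouvian subsidy equals MEB at x*: 7.71 + 1.17×11.6708 = 21.3648.

subsidy = $21.36 per unit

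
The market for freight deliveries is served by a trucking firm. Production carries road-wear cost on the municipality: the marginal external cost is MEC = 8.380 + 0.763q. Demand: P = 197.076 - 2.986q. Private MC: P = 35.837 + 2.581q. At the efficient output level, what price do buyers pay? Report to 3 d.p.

Social marginal cost = private MC + MEC = 44.217 + 3.344q.
Set SMC = demand: 44.217 + 3.344q = 197.076 - 2.986q → q* = 24.1483.
Consumer price on the demand curve at q*: 197.076 − 2.986×24.1483 = 124.9692.

P = 124.969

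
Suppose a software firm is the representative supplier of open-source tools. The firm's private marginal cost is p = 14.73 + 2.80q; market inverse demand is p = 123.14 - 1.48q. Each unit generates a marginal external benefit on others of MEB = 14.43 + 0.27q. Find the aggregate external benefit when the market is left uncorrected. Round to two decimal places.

452.12

Market equilibrium (private): 14.73 + 2.80q = 123.14 - 1.48q → q_m = 25.3294.
Total external benefit = ∫₀^{q_m} (14.43 + 0.27q) dq = 14.43×25.3294 + ½×0.27×25.3294² = 452.1163.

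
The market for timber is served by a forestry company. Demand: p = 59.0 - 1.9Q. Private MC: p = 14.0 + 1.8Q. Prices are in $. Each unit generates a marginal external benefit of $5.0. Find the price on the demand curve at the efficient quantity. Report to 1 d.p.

Social marginal cost = private MC − MEB = 9.0 + 1.8Q.
Set SMC = demand: 9.0 + 1.8Q = 59.0 - 1.9Q → Q* = 13.5135.
Consumer price on the demand curve at Q*: 59.0 − 1.9×13.5135 = 33.3244.

P = $33.3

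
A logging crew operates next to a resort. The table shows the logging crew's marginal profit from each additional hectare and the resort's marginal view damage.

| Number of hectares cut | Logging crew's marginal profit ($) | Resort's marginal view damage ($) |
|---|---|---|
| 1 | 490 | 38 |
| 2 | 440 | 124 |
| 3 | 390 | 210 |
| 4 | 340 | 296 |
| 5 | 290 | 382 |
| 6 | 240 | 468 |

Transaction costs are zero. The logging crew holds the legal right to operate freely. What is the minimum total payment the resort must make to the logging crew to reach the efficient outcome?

Left alone the logging crew would choose level 6 (marginal profit stays positive).
Efficient level: k* = 4 (marginal profit ≥ marginal view damage through 4).
The resort must at least cover the logging crew's forgone profit from cutting 6→4: 290 + 240 = 530.

$530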